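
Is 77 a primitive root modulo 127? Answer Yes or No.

φ(127) = 127 − 1 = 126 = 2 · 3^2 · 7.
77 is a primitive root mod 127 iff 77^(φ(127)/q) ≢ 1 for every prime q | φ(127), i.e. q ∈ {2, 3, 7}.
77^63 ≡ 126 (mod 127)  [q = 2: ≢ 1 ✓]
77^42 ≡ 1 (mod 127)  [q = 3: ≡ 1 ✗]
77^18 ≡ 4 (mod 127)  [q = 7: ≢ 1 ✓]
Since 77^42 ≡ 1, the order of 77 divides 42 < 126, so 77 is not a primitive root.

No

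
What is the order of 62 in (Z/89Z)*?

ord(62) | φ(89) = 89 − 1 = 88 = 2^3 · 11.
Divisors of 88: 1, 2, 4, 8, 11, 22, 44, 88.
Test each divisor d:
62^1 ≡ 62 (mod 89)
62^2 ≡ 17 (mod 89)
62^4 ≡ 22 (mod 89)
62^8 ≡ 39 (mod 89)
62^11 ≡ 77 (mod 89)
62^22 ≡ 55 (mod 89)
62^44 ≡ 88 (mod 89)
62^88 ≡ 1 (mod 89) ✓
Hence ord(62) = 88.

88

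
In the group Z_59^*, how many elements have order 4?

φ(59) = 59 − 1 = 58 = 2 · 29.
Since (Z/59Z)^× is cyclic of order 58, the number of elements of order d is φ(d) when d | 58 and 0 otherwise.
4 does not divide 58, so no element of (Z/59Z)^× has order 4.

0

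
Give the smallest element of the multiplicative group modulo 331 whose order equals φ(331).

φ(331) = 331 − 1 = 330 = 2 · 3 · 5 · 11.
Test candidates g = 2, 3, … against the prime factors q ∈ {2, 3, 5, 11} of φ(331): g is a generator iff g^(330/q) ≢ 1 for every such q.
g = 2: 2^165 ≡ 330; 2^110 ≡ 299; 2^66 ≡ 64; 2^30 ≡ 1 — hits 1, so not a primitive root.
g = 3: 3^165 ≡ 330; 3^110 ≡ 299; 3^66 ≡ 64; 3^30 ≡ 270 — none is 1, so 3 is a primitive root.
So 3 is the smallest generator of (Z/331Z)^×.

3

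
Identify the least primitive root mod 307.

φ(307) = 307 − 1 = 306 = 2 · 3^2 · 17.
g is a primitive root iff g^(306/q) ≢ 1 (mod 307) for each prime q ∈ {2, 3, 17}.
g = 2: 2^153 ≡ 306; 2^102 ≡ 1 — hits 1, so not a primitive root.
g = 3: 3^153 ≡ 306; 3^102 ≡ 1 — hits 1, so not a primitive root.
g = 4: 4^153 ≡ 1 — hits 1, so not a primitive root.
g = 5: 5^153 ≡ 306; 5^102 ≡ 289; 5^18 ≡ 81 — none is 1, so 5 is a primitive root.
So 5 is the smallest generator of (Z/307Z)^×.

5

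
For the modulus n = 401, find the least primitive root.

3

φ(401) = 401 − 1 = 400 = 2^4 · 5^2.
g is a primitive root iff g^(400/q) ≢ 1 (mod 401) for each prime q ∈ {2, 5}.
g = 2: 2^200 ≡ 1 — hits 1, so not a primitive root.
g = 3: 3^200 ≡ 400; 3^80 ≡ 72 — none is 1, so 3 is a primitive root.
Hence the least primitive root of 401 is 3.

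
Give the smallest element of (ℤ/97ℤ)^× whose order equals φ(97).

5

φ(97) = 97 − 1 = 96 = 2^5 · 3.
g is a primitive root iff g^(96/q) ≢ 1 (mod 97) for each prime q ∈ {2, 3}.
g = 2: 2^48 ≡ 1 — hits 1, so not a primitive root.
g = 3: 3^48 ≡ 1 — hits 1, so not a primitive root.
g = 4: 4^48 ≡ 1 — hits 1, so not a primitive root.
g = 5: 5^48 ≡ 96; 5^32 ≡ 35 — none is 1, so 5 is a primitive root.
So 5 is the smallest generator of (Z/97Z)^×.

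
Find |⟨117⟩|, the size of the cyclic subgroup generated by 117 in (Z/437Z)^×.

ord(117) | φ(437) = φ(19·23) = (19−1)·(23−1) = 18·22 = 396 = 2^2 · 3^2 · 11.
Divisors of 396: 1, 2, 3, 4, 6, 9, 11, 12, 18, 22, 33, 36, 44, 66, 99, 132, 198, 396.
Check 117^d mod 437 for each divisor in increasing order:
117^1 ≡ 117 (mod 437)
117^2 ≡ 142 (mod 437)
117^3 ≡ 8 (mod 437)
117^4 ≡ 62 (mod 437)
117^6 ≡ 64 (mod 437)
117^9 ≡ 75 (mod 437)
117^11 ≡ 162 (mod 437)
117^12 ≡ 163 (mod 437)
117^18 ≡ 381 (mod 437)
117^22 ≡ 24 (mod 437)
117^33 ≡ 392 (mod 437)
117^36 ≡ 77 (mod 437)
117^44 ≡ 139 (mod 437)
117^66 ≡ 277 (mod 437)
117^99 ≡ 208 (mod 437)
117^132 ≡ 254 (mod 437)
117^198 ≡ 1 (mod 437) ✓
Therefore the multiplicative order of 117 modulo 437 is 198.

198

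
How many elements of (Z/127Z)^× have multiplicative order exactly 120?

φ(127) = 127 − 1 = 126 = 2 · 3^2 · 7.
In a cyclic group of order 126, there are φ(d) elements of order d for each divisor d of 126, and zero for non-divisors.
120 does not divide 126, so no element of (Z/127Z)^× has order 120.

0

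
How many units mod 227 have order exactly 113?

112

φ(227) = 227 − 1 = 226 = 2 · 113.
In a cyclic group of order 226, there are φ(d) elements of order d for each divisor d of 226, and zero for non-divisors.
113 | 226, and φ(113) = 113 − 1 = 112.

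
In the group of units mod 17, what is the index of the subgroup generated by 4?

Since 4 ∈ (Z/17Z)^×, its order divides φ(17) = 17 − 1 = 16 = 2^4.
Divisors of 16: 1, 2, 4, 8, 16.
Check 4^d mod 17 for each divisor in increasing order:
4^1 ≡ 4 (mod 17)
4^2 ≡ 16 (mod 17)
4^4 ≡ 1 (mod 17) ✓
Thus |⟨4⟩| = ord(4) = 4.
[(Z/17Z)^× : ⟨4⟩] = 16/4 = 4.

4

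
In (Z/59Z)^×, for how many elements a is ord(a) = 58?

φ(59) = 59 − 1 = 58 = 2 · 29.
(Z/59Z)^× is cyclic (|G| = 58); a cyclic group of order m has exactly φ(d) elements of each order d | m, and none otherwise.
58 = 2 · 29 divides 58, and φ(58) = 28.

28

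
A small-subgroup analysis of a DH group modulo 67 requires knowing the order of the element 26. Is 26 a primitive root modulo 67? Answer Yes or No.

No

φ(67) = 67 − 1 = 66 = 2 · 3 · 11.
26 is a primitive root mod 67 iff 26^(φ(67)/q) ≢ 1 for every prime q | φ(67), i.e. q ∈ {2, 3, 11}.
26^33 ≡ 1 (mod 67)  [q = 2: ≡ 1 ✗]
26^22 ≡ 29 (mod 67)  [q = 3: ≢ 1 ✓]
26^6 ≡ 15 (mod 67)  [q = 11: ≢ 1 ✓]
The check at q = 2 fails, so 26 generates a proper subgroup.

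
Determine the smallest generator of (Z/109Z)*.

6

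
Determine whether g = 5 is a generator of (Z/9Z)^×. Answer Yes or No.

φ(9) = φ(3^2) = 3·(3−1) = 6 = 2 · 3.
5 is a primitive root mod 9 iff 5^(φ(9)/q) ≢ 1 for every prime q | φ(9), i.e. q ∈ {2, 3}.
5^3 ≡ 8 (mod 9)  [q = 2: ≢ 1 ✓]
5^2 ≡ 7 (mod 9)  [q = 3: ≢ 1 ✓]
Every test exponent gives a nontrivial residue, hence 5 generates the full group.

Yes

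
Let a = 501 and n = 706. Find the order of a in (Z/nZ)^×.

352

The order of 501 must divide φ(706) = φ(2)·φ(353) = 1·352 = 352 = 2^5 · 11.
Divisors of 352: 1, 2, 4, 8, 11, 16, 22, 32, 44, 88, 176, 352.
Compute 501^d (mod 706) for the divisors d until we hit 1:
501^1 ≡ 501 (mod 706)
501^2 ≡ 371 (mod 706)
501^4 ≡ 677 (mod 706)
501^8 ≡ 135 (mod 706)
501^11 ≡ 639 (mod 706)
501^16 ≡ 575 (mod 706)
501^22 ≡ 253 (mod 706)
501^32 ≡ 217 (mod 706)
501^44 ≡ 469 (mod 706)
501^88 ≡ 395 (mod 706)
501^176 ≡ 705 (mod 706)
501^352 ≡ 1 (mod 706) ✓
Therefore the multiplicative order of 501 modulo 706 is 352.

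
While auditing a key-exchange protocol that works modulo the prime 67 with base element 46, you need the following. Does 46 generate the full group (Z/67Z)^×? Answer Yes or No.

φ(67) = 67 − 1 = 66 = 2 · 3 · 11.
46 is a primitive root mod 67 iff 46^(φ(67)/q) ≢ 1 for every prime q | φ(67), i.e. q ∈ {2, 3, 11}.
46^33 ≡ 66 (mod 67)  [q = 2: ≢ 1 ✓]
46^22 ≡ 29 (mod 67)  [q = 3: ≢ 1 ✓]
46^6 ≡ 24 (mod 67)  [q = 11: ≢ 1 ✓]
Every test exponent gives a nontrivial residue, hence 46 generates the full group.

Yes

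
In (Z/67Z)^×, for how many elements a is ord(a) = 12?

φ(67) = 67 − 1 = 66 = 2 · 3 · 11.
In a cyclic group of order 66, there are φ(d) elements of order d for each divisor d of 66, and zero for non-divisors.
Here 66 is not a multiple of 12, so there are no elements of order 12.

0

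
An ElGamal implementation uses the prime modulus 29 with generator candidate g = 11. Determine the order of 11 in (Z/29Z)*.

28

Since 11 ∈ (Z/29Z)^×, its order divides φ(29) = 29 − 1 = 28 = 2^2 · 7.
Divisors of 28: 1, 2, 4, 7, 14, 28.
Test each divisor d:
11^1 ≡ 11 (mod 29)
11^2 ≡ 5 (mod 29)
11^4 ≡ 25 (mod 29)
11^7 ≡ 12 (mod 29)
11^14 ≡ 28 (mod 29)
11^28 ≡ 1 (mod 29) ✓
So ord_29(11) = 28.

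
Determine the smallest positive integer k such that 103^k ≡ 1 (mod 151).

By Lagrange's theorem, ord_151(103) divides φ(151) = 151 − 1 = 150 = 2 · 3 · 5^2.
Divisors of 150: 1, 2, 3, 5, 6, 10, 15, 25, 30, 50, 75, 150.
Compute 103^d (mod 151) for the divisors d until we hit 1:
103^1 ≡ 103 (mod 151)
103^2 ≡ 39 (mod 151)
103^3 ≡ 91 (mod 151)
103^5 ≡ 76 (mod 151)
103^6 ≡ 127 (mod 151)
103^10 ≡ 38 (mod 151)
103^15 ≡ 19 (mod 151)
103^25 ≡ 118 (mod 151)
103^30 ≡ 59 (mod 151)
103^50 ≡ 32 (mod 151)
103^75 ≡ 1 (mod 151) ✓
Therefore the multiplicative order of 103 modulo 151 is 75.

75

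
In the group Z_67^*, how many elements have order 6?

φ(67) = 67 − 1 = 66 = 2 · 3 · 11.
Since (Z/67Z)^× is cyclic of order 66, the number of elements of order d is φ(d) when d | 66 and 0 otherwise.
6 = 2 · 3 divides 66, and φ(6) = 2.

2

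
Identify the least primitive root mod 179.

2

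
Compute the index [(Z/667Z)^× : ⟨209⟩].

4

Since 209 ∈ (Z/667Z)^×, its order divides φ(667) = φ(23·29) = (23−1)·(29−1) = 22·28 = 616 = 2^3 · 7 · 11.
Divisors of 616: 1, 2, 4, 7, 8, 11, 14, 22, 28, 44, 56, 77, 88, 154, 308, 616.
Check 209^d mod 667 for each divisor in increasing order:
209^1 ≡ 209 (mod 667)
209^2 ≡ 326 (mod 667)
209^4 ≡ 223 (mod 667)
209^7 ≡ 289 (mod 667)
209^8 ≡ 371 (mod 667)
209^11 ≡ 415 (mod 667)
209^14 ≡ 146 (mod 667)
209^22 ≡ 139 (mod 667)
209^28 ≡ 639 (mod 667)
209^44 ≡ 645 (mod 667)
209^56 ≡ 117 (mod 667)
209^77 ≡ 231 (mod 667)
209^88 ≡ 484 (mod 667)
209^154 ≡ 1 (mod 667) ✓
Thus |⟨209⟩| = ord(209) = 154.
[(Z/667Z)^× : ⟨209⟩] = 616/154 = 4.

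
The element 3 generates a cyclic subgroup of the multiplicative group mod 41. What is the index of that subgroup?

ord(3) | φ(41) = 41 − 1 = 40 = 2^3 · 5.
Divisors of 40: 1, 2, 4, 5, 8, 10, 20, 40.
Check 3^d mod 41 for each divisor in increasing order:
3^1 ≡ 3 (mod 41)
3^2 ≡ 9 (mod 41)
3^4 ≡ 40 (mod 41)
3^5 ≡ 38 (mod 41)
3^8 ≡ 1 (mod 41) ✓
So ord_41(3) = 8, hence |⟨3⟩| = 8.
The index is φ(41) / ord(3) = 40 / 8 = 5.

5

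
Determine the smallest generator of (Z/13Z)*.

φ(13) = 13 − 1 = 12 = 2^2 · 3.
g is a primitive root iff g^(12/q) ≢ 1 (mod 13) for each prime q ∈ {2, 3}.
g = 2: 2^6 ≡ 12; 2^4 ≡ 3 — none is 1, so 2 is a primitive root.
Hence the least primitive root of 13 is 2.

2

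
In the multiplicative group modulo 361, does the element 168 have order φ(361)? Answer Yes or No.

φ(361) = φ(19^2) = 19·(19−1) = 342 = 2 · 3^2 · 19.
168 is a primitive root mod 361 iff 168^(φ(361)/q) ≢ 1 for every prime q | φ(361), i.e. q ∈ {2, 3, 19}.
168^171 ≡ 1 (mod 361)  [q = 2: ≡ 1 ✗]
168^114 ≡ 292 (mod 361)  [q = 3: ≢ 1 ✓]
168^18 ≡ 39 (mod 361)  [q = 19: ≢ 1 ✓]
Since 168^171 ≡ 1, the order of 168 divides 171 < 342, so 168 is not a primitive root.

No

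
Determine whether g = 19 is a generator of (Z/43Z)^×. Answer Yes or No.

Yes

φ(43) = 43 − 1 = 42 = 2 · 3 · 7.
It suffices to check that the order of 19 is not a proper divisor of 42: compute 19^(42/q) for q ∈ {2, 3, 7}.
19^21 ≡ 42 (mod 43)  [q = 2: ≢ 1 ✓]
19^14 ≡ 36 (mod 43)  [q = 3: ≢ 1 ✓]
19^6 ≡ 11 (mod 43)  [q = 7: ≢ 1 ✓]
All checks pass, so 19 has order 42 and is a primitive root modulo 43.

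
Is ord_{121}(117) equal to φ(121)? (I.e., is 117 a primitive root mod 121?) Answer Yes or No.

Yes

φ(121) = φ(11^2) = 11·(11−1) = 110 = 2 · 5 · 11.
Test 117^(110/q) mod 121 for each prime factor q of 110:
117^55 ≡ 120 (mod 121)  [q = 2: ≢ 1 ✓]
117^22 ≡ 27 (mod 121)  [q = 5: ≢ 1 ✓]
117^10 ≡ 111 (mod 121)  [q = 11: ≢ 1 ✓]
All checks pass, so 117 has order 110 and is a primitive root modulo 121.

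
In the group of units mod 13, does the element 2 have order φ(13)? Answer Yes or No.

φ(13) = 13 − 1 = 12 = 2^2 · 3.
An element g generates (Z/13Z)^× iff g^(12/q) ≢ 1 (mod 13) for each prime q ∈ {2, 3}.
2^6 ≡ 12 (mod 13)  [q = 2: ≢ 1 ✓]
2^4 ≡ 3 (mod 13)  [q = 3: ≢ 1 ✓]
All checks pass, so 2 has order 12 and is a primitive root modulo 13.

Yes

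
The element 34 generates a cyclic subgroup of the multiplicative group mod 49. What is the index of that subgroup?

By Lagrange's theorem, ord_49(34) divides φ(49) = φ(7^2) = 7·(7−1) = 42 = 2 · 3 · 7.
Divisors of 42: 1, 2, 3, 6, 7, 14, 21, 42.
Test each divisor d:
34^1 ≡ 34
34^2 ≡ 29
34^3 ≡ 6
34^6 ≡ 36
34^7 ≡ 48
34^14 ≡ 1
The order of 34 is 14, so the subgroup it generates has 14 elements.
Index = |(Z/49Z)^×| / |⟨34⟩| = 42 / 14 = 3.

3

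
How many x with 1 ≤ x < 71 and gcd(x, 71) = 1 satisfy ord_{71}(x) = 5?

φ(71) = 71 − 1 = 70 = 2 · 5 · 7.
Since (Z/71Z)^× is cyclic of order 70, the number of elements of order d is φ(d) when d | 70 and 0 otherwise.
5 | 70, and φ(5) = 5 − 1 = 4.

4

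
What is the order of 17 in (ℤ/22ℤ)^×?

10

Since 17 ∈ (Z/22Z)^×, its order divides φ(22) = φ(2)·φ(11) = 1·10 = 10 = 2 · 5.
Divisors of 10: 1, 2, 5, 10.
Evaluate successive powers at the divisors of 10:
17^1 ≡ 17
17^2 ≡ 3
17^5 ≡ 21
17^10 ≡ 1
So ord_22(17) = 10.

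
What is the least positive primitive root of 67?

2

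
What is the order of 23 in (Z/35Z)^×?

12

Since 23 ∈ (Z/35Z)^×, its order divides φ(35) = φ(5·7) = (5−1)·(7−1) = 4·6 = 24 = 2^3 · 3.
Divisors of 24: 1, 2, 3, 4, 6, 8, 12, 24.
Test each divisor d:
23^1 ≡ 23 (mod 35)
23^2 ≡ 4 (mod 35)
23^3 ≡ 22 (mod 35)
23^4 ≡ 16 (mod 35)
23^6 ≡ 29 (mod 35)
23^8 ≡ 11 (mod 35)
23^12 ≡ 1 (mod 35) ✓
Hence ord(23) = 12.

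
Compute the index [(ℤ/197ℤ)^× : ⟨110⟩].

By Lagrange's theorem, ord_197(110) divides φ(197) = 197 − 1 = 196 = 2^2 · 7^2.
Divisors of 196: 1, 2, 4, 7, 14, 28, 49, 98, 196.
Evaluate successive powers at the divisors of 196:
110^1 ≡ 110 (mod 197)
110^2 ≡ 83 (mod 197)
110^4 ≡ 191 (mod 197)
110^7 ≡ 183 (mod 197)
110^14 ≡ 196 (mod 197)
110^28 ≡ 1 (mod 197) ✓
Thus |⟨110⟩| = ord(110) = 28.
[(Z/197Z)^× : ⟨110⟩] = 196/28 = 7.

7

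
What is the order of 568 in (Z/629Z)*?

Since 568 ∈ (Z/629Z)^×, its order divides φ(629) = φ(17·37) = (17−1)·(37−1) = 16·36 = 576 = 2^6 · 3^2.
Divisors of 576: 1, 2, 3, 4, 6, 8, 9, 12, 16, 18, 24, 32, 36, 48, 64, 72, 96, 144, 192, 288, 576.
Test each divisor d:
568^1 ≡ 568 (mod 629)
568^2 ≡ 576 (mod 629)
568^3 ≡ 88 (mod 629)
568^4 ≡ 293 (mod 629)
568^6 ≡ 196 (mod 629)
568^8 ≡ 305 (mod 629)
568^9 ≡ 265 (mod 629)
568^12 ≡ 47 (mod 629)
568^16 ≡ 562 (mod 629)
568^18 ≡ 406 (mod 629)
568^24 ≡ 322 (mod 629)
568^32 ≡ 86 (mod 629)
568^36 ≡ 38 (mod 629)
568^48 ≡ 528 (mod 629)
568^64 ≡ 477 (mod 629)
568^72 ≡ 186 (mod 629)
568^96 ≡ 137 (mod 629)
568^144 ≡ 1 (mod 629) ✓
Hence ord(568) = 144.

144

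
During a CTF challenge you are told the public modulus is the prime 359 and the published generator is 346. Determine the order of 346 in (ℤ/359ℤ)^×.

ord(346) | φ(359) = 359 − 1 = 358 = 2 · 179.
Divisors of 358: 1, 2, 179, 358.
Compute 346^d (mod 359) for the divisors d until we hit 1:
346^1 ≡ 346 (mod 359)
346^2 ≡ 169 (mod 359)
346^179 ≡ 1 (mod 359) ✓
Therefore the multiplicative order of 346 modulo 359 is 179.

179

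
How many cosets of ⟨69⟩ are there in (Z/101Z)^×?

5

By Lagrange's theorem, ord_101(69) divides φ(101) = 101 − 1 = 100 = 2^2 · 5^2.
Divisors of 100: 1, 2, 4, 5, 10, 20, 25, 50, 100.
Compute 69^d (mod 101) for the divisors d until we hit 1:
69^1 ≡ 69 (mod 101)
69^2 ≡ 14 (mod 101)
69^4 ≡ 95 (mod 101)
69^5 ≡ 91 (mod 101)
69^10 ≡ 100 (mod 101)
69^20 ≡ 1 (mod 101) ✓
Thus |⟨69⟩| = ord(69) = 20.
[(Z/101Z)^× : ⟨69⟩] = 100/20 = 5.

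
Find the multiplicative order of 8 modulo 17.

8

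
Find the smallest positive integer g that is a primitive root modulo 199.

φ(199) = 199 − 1 = 198 = 2 · 3^2 · 11.
Test candidates g = 2, 3, … against the prime factors q ∈ {2, 3, 11} of φ(199): g is a generator iff g^(198/q) ≢ 1 for every such q.
g = 2: 2^99 ≡ 1 — hits 1, so not a primitive root.
g = 3: 3^99 ≡ 198; 3^66 ≡ 106; 3^18 ≡ 125 — none is 1, so 3 is a primitive root.
The smallest primitive root modulo 199 is 3.

3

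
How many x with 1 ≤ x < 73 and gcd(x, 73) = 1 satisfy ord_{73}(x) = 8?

φ(73) = 73 − 1 = 72 = 2^3 · 3^2.
Since (Z/73Z)^× is cyclic of order 72, the number of elements of order d is φ(d) when d | 72 and 0 otherwise.
8 = 2^3 divides 72, and φ(8) = 4.

4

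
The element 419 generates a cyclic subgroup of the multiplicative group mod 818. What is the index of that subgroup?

Since 419 ∈ (Z/818Z)^×, its order divides φ(818) = φ(2)·φ(409) = 1·408 = 408 = 2^3 · 3 · 17.
Divisors of 408: 1, 2, 3, 4, 6, 8, 12, 17, 24, 34, 51, 68, 102, 136, 204, 408.
Check 419^d mod 818 for each divisor in increasing order:
419^1 ≡ 419 (mod 818)
419^2 ≡ 509 (mod 818)
419^3 ≡ 591 (mod 818)
419^4 ≡ 593 (mod 818)
419^6 ≡ 813 (mod 818)
419^8 ≡ 727 (mod 818)
419^12 ≡ 25 (mod 818)
419^17 ≡ 601 (mod 818)
419^24 ≡ 625 (mod 818)
419^34 ≡ 463 (mod 818)
419^51 ≡ 143 (mod 818)
419^68 ≡ 53 (mod 818)
419^102 ≡ 817 (mod 818)
419^136 ≡ 355 (mod 818)
419^204 ≡ 1 (mod 818) ✓
The order of 419 is 204, so the subgroup it generates has 204 elements.
[(Z/818Z)^× : ⟨419⟩] = 408/204 = 2.

2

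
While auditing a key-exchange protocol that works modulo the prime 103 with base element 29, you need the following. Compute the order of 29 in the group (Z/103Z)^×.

51

By Lagrange's theorem, ord_103(29) divides φ(103) = 103 − 1 = 102 = 2 · 3 · 17.
Divisors of 102: 1, 2, 3, 6, 17, 34, 51, 102.
Compute 29^d (mod 103) for the divisors d until we hit 1:
29^1 ≡ 29 (mod 103)
29^2 ≡ 17 (mod 103)
29^3 ≡ 81 (mod 103)
29^6 ≡ 72 (mod 103)
29^17 ≡ 56 (mod 103)
29^34 ≡ 46 (mod 103)
29^51 ≡ 1 (mod 103) ✓
The smallest such exponent is 51, so the order of 29 is 51.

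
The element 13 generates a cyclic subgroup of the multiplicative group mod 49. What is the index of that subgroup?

The order of 13 must divide φ(49) = φ(7^2) = 7·(7−1) = 42 = 2 · 3 · 7.
Divisors of 42: 1, 2, 3, 6, 7, 14, 21, 42.
Test each divisor d:
13^1 ≡ 13
13^2 ≡ 22
13^3 ≡ 41
13^6 ≡ 15
13^7 ≡ 48
13^14 ≡ 1
So ord_49(13) = 14, hence |⟨13⟩| = 14.
[(Z/49Z)^× : ⟨13⟩] = 42/14 = 3.

3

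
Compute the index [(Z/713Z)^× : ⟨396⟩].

Since 396 ∈ (Z/713Z)^×, its order divides φ(713) = φ(23·31) = (23−1)·(31−1) = 22·30 = 660 = 2^2 · 3 · 5 · 11.
Divisors of 660: 1, 2, 3, 4, 5, 6, 10, 11, 12, 15, 20, 22, 30, 33, 44, 55, 60, 66, 110, 132, 165, 220, 330, 660.
Evaluate successive powers at the divisors of 660:
396^1 ≡ 396 (mod 713)
396^2 ≡ 669 (mod 713)
396^3 ≡ 401 (mod 713)
396^4 ≡ 510 (mod 713)
396^5 ≡ 181 (mod 713)
396^6 ≡ 376 (mod 713)
396^10 ≡ 676 (mod 713)
396^11 ≡ 321 (mod 713)
396^12 ≡ 202 (mod 713)
396^15 ≡ 433 (mod 713)
396^20 ≡ 656 (mod 713)
396^22 ≡ 369 (mod 713)
396^30 ≡ 683 (mod 713)
396^33 ≡ 91 (mod 713)
396^44 ≡ 691 (mod 713)
396^55 ≡ 68 (mod 713)
396^60 ≡ 187 (mod 713)
396^66 ≡ 438 (mod 713)
396^110 ≡ 346 (mod 713)
396^132 ≡ 47 (mod 713)
396^165 ≡ 712 (mod 713)
396^220 ≡ 645 (mod 713)
396^330 ≡ 1 (mod 713) ✓
So ord_713(396) = 330, hence |⟨396⟩| = 330.
The index is φ(713) / ord(396) = 660 / 330 = 2.

2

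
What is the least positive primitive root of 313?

10

φ(313) = 313 − 1 = 312 = 2^3 · 3 · 13.
g is a primitive root iff g^(312/q) ≢ 1 (mod 313) for each prime q ∈ {2, 3, 13}.
g = 2: 2^156 ≡ 1 — hits 1, so not a primitive root.
g = 3: 3^156 ≡ 1 — hits 1, so not a primitive root.
g = 4: 4^156 ≡ 1 — hits 1, so not a primitive root.
g = 5: 5^156 ≡ 312; 5^104 ≡ 1 — hits 1, so not a primitive root.
g = 6: 6^156 ≡ 1 — hits 1, so not a primitive root.
g = 7: 7^156 ≡ 312; 7^104 ≡ 1 — hits 1, so not a primitive root.
g = 8: 8^156 ≡ 1 — hits 1, so not a primitive root.
g = 9: 9^156 ≡ 1 — hits 1, so not a primitive root.
g = 10: 10^156 ≡ 312; 10^104 ≡ 214; 10^24 ≡ 103 — none is 1, so 10 is a primitive root.
The smallest primitive root modulo 313 is 10.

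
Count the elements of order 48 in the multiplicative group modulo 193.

16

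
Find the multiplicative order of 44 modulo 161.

66

By Lagrange's theorem, ord_161(44) divides φ(161) = φ(7·23) = (7−1)·(23−1) = 6·22 = 132 = 2^2 · 3 · 11.
Divisors of 132: 1, 2, 3, 4, 6, 11, 12, 22, 33, 44, 66, 132.
Test each divisor d:
44^1 ≡ 44 (mod 161)
44^2 ≡ 4 (mod 161)
44^3 ≡ 15 (mod 161)
44^4 ≡ 16 (mod 161)
44^6 ≡ 64 (mod 161)
44^11 ≡ 137 (mod 161)
44^12 ≡ 71 (mod 161)
44^22 ≡ 93 (mod 161)
44^33 ≡ 22 (mod 161)
44^44 ≡ 116 (mod 161)
44^66 ≡ 1 (mod 161) ✓
So ord_161(44) = 66.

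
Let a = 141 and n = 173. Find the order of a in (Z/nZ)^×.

ord(141) | φ(173) = 173 − 1 = 172 = 2^2 · 43.
Divisors of 172: 1, 2, 4, 43, 86, 172.
Test each divisor d:
141^1 ≡ 141
141^2 ≡ 159
141^4 ≡ 23
141^43 ≡ 93
141^86 ≡ 172
141^172 ≡ 1
So ord_173(141) = 172.

172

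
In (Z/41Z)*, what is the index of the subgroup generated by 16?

The order of 16 must divide φ(41) = 41 − 1 = 40 = 2^3 · 5.
Divisors of 40: 1, 2, 4, 5, 8, 10, 20, 40.
Evaluate successive powers at the divisors of 40:
16^1 ≡ 16
16^2 ≡ 10
16^4 ≡ 18
16^5 ≡ 1
So ord_41(16) = 5, hence |⟨16⟩| = 5.
[(Z/41Z)^× : ⟨16⟩] = 40/5 = 8.

8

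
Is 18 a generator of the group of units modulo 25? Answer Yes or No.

φ(25) = φ(5^2) = 5·(5−1) = 20 = 2^2 · 5.
It suffices to check that the order of 18 is not a proper divisor of 20: compute 18^(20/q) for q ∈ {2, 5}.
18^10 ≡ 24 (mod 25)  [q = 2: ≢ 1 ✓]
18^4 ≡ 1 (mod 25)  [q = 5: ≡ 1 ✗]
Since 18^4 ≡ 1, the order of 18 divides 4 < 20, so 18 is not a primitive root.

No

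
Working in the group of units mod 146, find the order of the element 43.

24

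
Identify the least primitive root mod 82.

φ(82) = φ(2)·φ(41) = 1·40 = 40 = 2^3 · 5.
g is a primitive root iff g^(40/q) ≢ 1 (mod 82) for each prime q ∈ {2, 5}.
g = 2: gcd(2, 82) = 2 > 1, not a unit — skip.
g = 3: 3^20 ≡ 81; 3^8 ≡ 1 — hits 1, so not a primitive root.
g = 4: gcd(4, 82) = 2 > 1, not a unit — skip.
g = 5: 5^20 ≡ 1 — hits 1, so not a primitive root.
g = 6: gcd(6, 82) = 2 > 1, not a unit — skip.
g = 7: 7^20 ≡ 81; 7^8 ≡ 37 — none is 1, so 7 is a primitive root.
So 7 is the smallest generator of (Z/82Z)^×.

7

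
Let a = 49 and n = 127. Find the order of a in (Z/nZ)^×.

63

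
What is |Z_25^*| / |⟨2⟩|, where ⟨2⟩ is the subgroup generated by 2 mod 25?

1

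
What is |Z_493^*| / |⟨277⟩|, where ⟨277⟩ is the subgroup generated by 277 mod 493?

The order of 277 must divide φ(493) = φ(17·29) = (17−1)·(29−1) = 16·28 = 448 = 2^6 · 7.
Divisors of 448: 1, 2, 4, 7, 8, 14, 16, 28, 32, 56, 64, 112, 224, 448.
Check 277^d mod 493 for each divisor in increasing order:
277^1 ≡ 277
277^2 ≡ 314
277^4 ≡ 489
277^7 ≡ 146
277^8 ≡ 16
277^14 ≡ 117
277^16 ≡ 256
277^28 ≡ 378
277^32 ≡ 460
277^56 ≡ 407
277^64 ≡ 103
277^112 ≡ 1
The order of 277 is 112, so the subgroup it generates has 112 elements.
Index = |(Z/493Z)^×| / |⟨277⟩| = 448 / 112 = 4.

4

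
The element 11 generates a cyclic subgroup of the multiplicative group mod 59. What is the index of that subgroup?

Since 11 ∈ (Z/59Z)^×, its order divides φ(59) = 59 − 1 = 58 = 2 · 29.
Divisors of 58: 1, 2, 29, 58.
Compute 11^d (mod 59) for the divisors d until we hit 1:
11^1 ≡ 11 (mod 59)
11^2 ≡ 3 (mod 59)
11^29 ≡ 58 (mod 59)
11^58 ≡ 1 (mod 59) ✓
Thus |⟨11⟩| = ord(11) = 58.
The index is φ(59) / ord(11) = 58 / 58 = 1.

1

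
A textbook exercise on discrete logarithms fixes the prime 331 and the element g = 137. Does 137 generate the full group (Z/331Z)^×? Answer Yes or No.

Yes

φ(331) = 331 − 1 = 330 = 2 · 3 · 5 · 11.
Test 137^(330/q) mod 331 for each prime factor q of 330:
137^165 ≡ 330 (mod 331)  [q = 2: ≢ 1 ✓]
137^110 ≡ 31 (mod 331)  [q = 3: ≢ 1 ✓]
137^66 ≡ 150 (mod 331)  [q = 5: ≢ 1 ✓]
137^30 ≡ 111 (mod 331)  [q = 11: ≢ 1 ✓]
None equal 1, so ord_331(137) = 330: 137 is a primitive root.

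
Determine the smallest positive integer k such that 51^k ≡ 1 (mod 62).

15

By Lagrange's theorem, ord_62(51) divides φ(62) = φ(2)·φ(31) = 1·30 = 30 = 2 · 3 · 5.
Divisors of 30: 1, 2, 3, 5, 6, 10, 15, 30.
Test each divisor d:
51^1 ≡ 51
51^2 ≡ 59
51^3 ≡ 33
51^5 ≡ 25
51^6 ≡ 35
51^10 ≡ 5
51^15 ≡ 1
So ord_62(51) = 15.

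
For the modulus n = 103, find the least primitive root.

φ(103) = 103 − 1 = 102 = 2 · 3 · 17.
Test candidates g = 2, 3, … against the prime factors q ∈ {2, 3, 17} of φ(103): g is a generator iff g^(102/q) ≢ 1 for every such q.
g = 2: 2^51 ≡ 1 — hits 1, so not a primitive root.
g = 3: 3^51 ≡ 102; 3^34 ≡ 1 — hits 1, so not a primitive root.
g = 4: 4^51 ≡ 1 — hits 1, so not a primitive root.
g = 5: 5^51 ≡ 102; 5^34 ≡ 56; 5^6 ≡ 72 — none is 1, so 5 is a primitive root.
The smallest primitive root modulo 103 is 5.

5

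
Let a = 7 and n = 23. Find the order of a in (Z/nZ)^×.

The order of 7 must divide φ(23) = 23 − 1 = 22 = 2 · 11.
Divisors of 22: 1, 2, 11, 22.
Compute 7^d (mod 23) for the divisors d until we hit 1:
7^1 ≡ 7
7^2 ≡ 3
7^11 ≡ 22
7^22 ≡ 1
The smallest such exponent is 22, so the order of 7 is 22.

22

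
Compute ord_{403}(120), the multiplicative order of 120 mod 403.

30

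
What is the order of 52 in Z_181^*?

90

By Lagrange's theorem, ord_181(52) divides φ(181) = 181 − 1 = 180 = 2^2 · 3^2 · 5.
Divisors of 180: 1, 2, 3, 4, 5, 6, 9, 10, 12, 15, 18, 20, 30, 36, 45, 60, 90, 180.
Check 52^d mod 181 for each divisor in increasing order:
52^1 ≡ 52 (mod 181)
52^2 ≡ 170 (mod 181)
52^3 ≡ 152 (mod 181)
52^4 ≡ 121 (mod 181)
52^5 ≡ 138 (mod 181)
52^6 ≡ 117 (mod 181)
52^9 ≡ 46 (mod 181)
52^10 ≡ 39 (mod 181)
52^12 ≡ 114 (mod 181)
52^15 ≡ 133 (mod 181)
52^18 ≡ 125 (mod 181)
52^20 ≡ 73 (mod 181)
52^30 ≡ 132 (mod 181)
52^36 ≡ 59 (mod 181)
52^45 ≡ 180 (mod 181)
52^60 ≡ 48 (mod 181)
52^90 ≡ 1 (mod 181) ✓
The smallest such exponent is 90, so the order of 52 is 90.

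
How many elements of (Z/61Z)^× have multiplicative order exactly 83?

φ(61) = 61 − 1 = 60 = 2^2 · 3 · 5.
In a cyclic group of order 60, there are φ(d) elements of order d for each divisor d of 60, and zero for non-divisors.
Since 83 ∤ 60, the count is 0.

0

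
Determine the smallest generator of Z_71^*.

φ(71) = 71 − 1 = 70 = 2 · 5 · 7.
Test candidates g = 2, 3, … against the prime factors q ∈ {2, 5, 7} of φ(71): g is a generator iff g^(70/q) ≢ 1 for every such q.
g = 2: 2^35 ≡ 1 — hits 1, so not a primitive root.
g = 3: 3^35 ≡ 1 — hits 1, so not a primitive root.
g = 4: 4^35 ≡ 1 — hits 1, so not a primitive root.
g = 5: 5^35 ≡ 1 — hits 1, so not a primitive root.
g = 6: 6^35 ≡ 1 — hits 1, so not a primitive root.
g = 7: 7^35 ≡ 70; 7^14 ≡ 54; 7^10 ≡ 45 — none is 1, so 7 is a primitive root.
Hence the least primitive root of 71 is 7.

7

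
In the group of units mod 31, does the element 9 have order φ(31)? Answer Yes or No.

φ(31) = 31 − 1 = 30 = 2 · 3 · 5.
It suffices to check that the order of 9 is not a proper divisor of 30: compute 9^(30/q) for q ∈ {2, 3, 5}.
9^15 ≡ 1 (mod 31)  [q = 2: ≡ 1 ✗]
9^10 ≡ 5 (mod 31)  [q = 3: ≢ 1 ✓]
9^6 ≡ 8 (mod 31)  [q = 5: ≢ 1 ✓]
9^15 ≡ 1 shows ord(9) | 15, strictly less than φ(31); not a primitive root.

No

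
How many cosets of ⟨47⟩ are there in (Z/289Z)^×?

ord(47) | φ(289) = φ(17^2) = 17·(17−1) = 272 = 2^4 · 17.
Divisors of 272: 1, 2, 4, 8, 16, 17, 34, 68, 136, 272.
Test each divisor d:
47^1 ≡ 47 (mod 289)
47^2 ≡ 186 (mod 289)
47^4 ≡ 205 (mod 289)
47^8 ≡ 120 (mod 289)
47^16 ≡ 239 (mod 289)
47^17 ≡ 251 (mod 289)
47^34 ≡ 288 (mod 289)
47^68 ≡ 1 (mod 289) ✓
So ord_289(47) = 68, hence |⟨47⟩| = 68.
The index is φ(289) / ord(47) = 272 / 68 = 4.

4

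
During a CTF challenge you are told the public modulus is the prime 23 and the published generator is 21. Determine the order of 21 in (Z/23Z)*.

22

By Lagrange's theorem, ord_23(21) divides φ(23) = 23 − 1 = 22 = 2 · 11.
Divisors of 22: 1, 2, 11, 22.
Compute 21^d (mod 23) for the divisors d until we hit 1:
21^1 ≡ 21 (mod 23)
21^2 ≡ 4 (mod 23)
21^11 ≡ 22 (mod 23)
21^22 ≡ 1 (mod 23) ✓
The smallest such exponent is 22, so the order of 21 is 22.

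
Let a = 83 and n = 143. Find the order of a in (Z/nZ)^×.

20

The order of 83 must divide φ(143) = φ(11·13) = (11−1)·(13−1) = 10·12 = 120 = 2^3 · 3 · 5.
Divisors of 120: 1, 2, 3, 4, 5, 6, 8, 10, 12, 15, 20, 24, 30, 40, 60, 120.
Test each divisor d:
83^1 ≡ 83 (mod 143)
83^2 ≡ 25 (mod 143)
83^3 ≡ 73 (mod 143)
83^4 ≡ 53 (mod 143)
83^5 ≡ 109 (mod 143)
83^6 ≡ 38 (mod 143)
83^8 ≡ 92 (mod 143)
83^10 ≡ 12 (mod 143)
83^12 ≡ 14 (mod 143)
83^15 ≡ 21 (mod 143)
83^20 ≡ 1 (mod 143) ✓
So ord_143(83) = 20.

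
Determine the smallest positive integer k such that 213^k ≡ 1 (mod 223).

By Lagrange's theorem, ord_223(213) divides φ(223) = 223 − 1 = 222 = 2 · 3 · 37.
Divisors of 222: 1, 2, 3, 6, 37, 74, 111, 222.
Test each divisor d:
213^1 ≡ 213 (mod 223)
213^2 ≡ 100 (mod 223)
213^3 ≡ 115 (mod 223)
213^6 ≡ 68 (mod 223)
213^37 ≡ 183 (mod 223)
213^74 ≡ 39 (mod 223)
213^111 ≡ 1 (mod 223) ✓
So ord_223(213) = 111.

111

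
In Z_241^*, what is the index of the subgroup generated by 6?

ord(6) | φ(241) = 241 − 1 = 240 = 2^4 · 3 · 5.
Divisors of 240: 1, 2, 3, 4, 5, 6, 8, 10, 12, 15, 16, 20, 24, 30, 40, 48, 60, 80, 120, 240.
Check 6^d mod 241 for each divisor in increasing order:
6^1 ≡ 6 (mod 241)
6^2 ≡ 36 (mod 241)
6^3 ≡ 216 (mod 241)
6^4 ≡ 91 (mod 241)
6^5 ≡ 64 (mod 241)
6^6 ≡ 143 (mod 241)
6^8 ≡ 87 (mod 241)
6^10 ≡ 240 (mod 241)
6^12 ≡ 205 (mod 241)
6^15 ≡ 177 (mod 241)
6^16 ≡ 98 (mod 241)
6^20 ≡ 1 (mod 241) ✓
The order of 6 is 20, so the subgroup it generates has 20 elements.
Index = |(Z/241Z)^×| / |⟨6⟩| = 240 / 20 = 12.

12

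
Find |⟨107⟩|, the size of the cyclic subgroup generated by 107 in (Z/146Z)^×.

The order of 107 must divide φ(146) = φ(2)·φ(73) = 1·72 = 72 = 2^3 · 3^2.
Divisors of 72: 1, 2, 3, 4, 6, 8, 9, 12, 18, 24, 36, 72.
Check 107^d mod 146 for each divisor in increasing order:
107^1 ≡ 107
107^2 ≡ 61
107^3 ≡ 103
107^4 ≡ 71
107^6 ≡ 97
107^8 ≡ 77
107^9 ≡ 63
107^12 ≡ 65
107^18 ≡ 27
107^24 ≡ 137
107^36 ≡ 145
107^72 ≡ 1
Therefore the multiplicative order of 107 modulo 146 is 72.

72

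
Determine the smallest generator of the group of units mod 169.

φ(169) = φ(13^2) = 13·(13−1) = 156 = 2^2 · 3 · 13.
Test candidates g = 2, 3, … against the prime factors q ∈ {2, 3, 13} of φ(169): g is a generator iff g^(156/q) ≢ 1 for every such q.
g = 2: 2^78 ≡ 168; 2^52 ≡ 146; 2^12 ≡ 40 — none is 1, so 2 is a primitive root.
Hence the least primitive root of 169 is 2.

2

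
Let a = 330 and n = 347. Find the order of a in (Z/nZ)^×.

By Lagrange's theorem, ord_347(330) divides φ(347) = 347 − 1 = 346 = 2 · 173.
Divisors of 346: 1, 2, 173, 346.
Test each divisor d:
330^1 ≡ 330
330^2 ≡ 289
330^173 ≡ 1
Therefore the multiplicative order of 330 modulo 347 is 173.

173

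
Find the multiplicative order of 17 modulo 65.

12

The order of 17 must divide φ(65) = φ(5·13) = (5−1)·(13−1) = 4·12 = 48 = 2^4 · 3.
Divisors of 48: 1, 2, 3, 4, 6, 8, 12, 16, 24, 48.
Compute 17^d (mod 65) for the divisors d until we hit 1:
17^1 ≡ 17 (mod 65)
17^2 ≡ 29 (mod 65)
17^3 ≡ 38 (mod 65)
17^4 ≡ 61 (mod 65)
17^6 ≡ 14 (mod 65)
17^8 ≡ 16 (mod 65)
17^12 ≡ 1 (mod 65) ✓
Hence ord(17) = 12.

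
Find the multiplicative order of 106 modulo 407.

180

The order of 106 must divide φ(407) = φ(11·37) = (11−1)·(37−1) = 10·36 = 360 = 2^3 · 3^2 · 5.
Divisors of 360: 1, 2, 3, 4, 5, 6, 8, 9, 10, 12, 15, 18, 20, 24, 30, 36, 40, 45, 60, 72, 90, 120, 180, 360.
Test each divisor d:
106^1 ≡ 106
106^2 ≡ 247
106^3 ≡ 134
106^4 ≡ 366
106^5 ≡ 131
106^6 ≡ 48
106^8 ≡ 53
106^9 ≡ 327
106^10 ≡ 67
106^12 ≡ 269
106^15 ≡ 230
106^18 ≡ 295
106^20 ≡ 12
106^24 ≡ 322
106^30 ≡ 397
106^36 ≡ 334
106^40 ≡ 144
106^45 ≡ 142
106^60 ≡ 100
106^72 ≡ 38
106^90 ≡ 221
106^120 ≡ 232
106^180 ≡ 1
Hence ord(106) = 180.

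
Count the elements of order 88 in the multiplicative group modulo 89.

40

φ(89) = 89 − 1 = 88 = 2^3 · 11.
(Z/89Z)^× is cyclic (|G| = 88); a cyclic group of order m has exactly φ(d) elements of each order d | m, and none otherwise.
88 = 2^3 · 11 divides 88, and φ(88) = 40.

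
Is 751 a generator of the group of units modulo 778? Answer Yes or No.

Yes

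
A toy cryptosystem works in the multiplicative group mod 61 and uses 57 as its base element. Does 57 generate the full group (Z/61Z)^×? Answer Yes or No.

φ(61) = 61 − 1 = 60 = 2^2 · 3 · 5.
It suffices to check that the order of 57 is not a proper divisor of 60: compute 57^(60/q) for q ∈ {2, 3, 5}.
57^30 ≡ 1 (mod 61)  [q = 2: ≡ 1 ✗]
57^20 ≡ 13 (mod 61)  [q = 3: ≢ 1 ✓]
57^12 ≡ 20 (mod 61)  [q = 5: ≢ 1 ✓]
The check at q = 2 fails, so 57 generates a proper subgroup.

No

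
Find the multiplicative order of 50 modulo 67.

ord(50) | φ(67) = 67 − 1 = 66 = 2 · 3 · 11.
Divisors of 66: 1, 2, 3, 6, 11, 22, 33, 66.
Evaluate successive powers at the divisors of 66:
50^1 ≡ 50 (mod 67)
50^2 ≡ 21 (mod 67)
50^3 ≡ 45 (mod 67)
50^6 ≡ 15 (mod 67)
50^11 ≡ 38 (mod 67)
50^22 ≡ 37 (mod 67)
50^33 ≡ 66 (mod 67)
50^66 ≡ 1 (mod 67) ✓
So ord_67(50) = 66.

66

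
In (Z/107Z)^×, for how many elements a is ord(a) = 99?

0

φ(107) = 107 − 1 = 106 = 2 · 53.
(Z/107Z)^× is cyclic (|G| = 106); a cyclic group of order m has exactly φ(d) elements of each order d | m, and none otherwise.
Here 106 is not a multiple of 99, so there are no elements of order 99.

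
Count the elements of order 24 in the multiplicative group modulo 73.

φ(73) = 73 − 1 = 72 = 2^3 · 3^2.
(Z/73Z)^× is cyclic (|G| = 72); a cyclic group of order m has exactly φ(d) elements of each order d | m, and none otherwise.
24 = 2^3 · 3 divides 72, and φ(24) = 8.

8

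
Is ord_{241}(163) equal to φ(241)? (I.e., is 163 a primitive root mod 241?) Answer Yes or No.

φ(241) = 241 − 1 = 240 = 2^4 · 3 · 5.
It suffices to check that the order of 163 is not a proper divisor of 240: compute 163^(240/q) for q ∈ {2, 3, 5}.
163^120 ≡ 240 (mod 241)  [q = 2: ≢ 1 ✓]
163^80 ≡ 225 (mod 241)  [q = 3: ≢ 1 ✓]
163^48 ≡ 98 (mod 241)  [q = 5: ≢ 1 ✓]
All checks pass, so 163 has order 240 and is a primitive root modulo 241.

Yes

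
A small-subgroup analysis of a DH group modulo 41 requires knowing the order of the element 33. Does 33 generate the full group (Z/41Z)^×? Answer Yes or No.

No

φ(41) = 41 − 1 = 40 = 2^3 · 5.
It suffices to check that the order of 33 is not a proper divisor of 40: compute 33^(40/q) for q ∈ {2, 5}.
33^20 ≡ 1 (mod 41)  [q = 2: ≡ 1 ✗]
33^8 ≡ 16 (mod 41)  [q = 5: ≢ 1 ✓]
The check at q = 2 fails, so 33 generates a proper subgroup.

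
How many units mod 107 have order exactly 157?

0

φ(107) = 107 − 1 = 106 = 2 · 53.
In a cyclic group of order 106, there are φ(d) elements of order d for each divisor d of 106, and zero for non-divisors.
157 does not divide 106, so no element of (Z/107Z)^× has order 157.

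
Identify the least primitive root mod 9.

2

φ(9) = φ(3^2) = 3·(3−1) = 6 = 2 · 3.
Test candidates g = 2, 3, … against the prime factors q ∈ {2, 3} of φ(9): g is a generator iff g^(6/q) ≢ 1 for every such q.
g = 2: 2^3 ≡ 8; 2^2 ≡ 4 — none is 1, so 2 is a primitive root.
So 2 is the smallest generator of (Z/9Z)^×.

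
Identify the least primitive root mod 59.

2

φ(59) = 59 − 1 = 58 = 2 · 29.
g is a primitive root iff g^(58/q) ≢ 1 (mod 59) for each prime q ∈ {2, 29}.
g = 2: 2^29 ≡ 58; 2^2 ≡ 4 — none is 1, so 2 is a primitive root.
So 2 is the smallest generator of (Z/59Z)^×.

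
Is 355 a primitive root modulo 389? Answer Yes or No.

φ(389) = 389 − 1 = 388 = 2^2 · 97.
It suffices to check that the order of 355 is not a proper divisor of 388: compute 355^(388/q) for q ∈ {2, 97}.
355^194 ≡ 388 (mod 389)  [q = 2: ≢ 1 ✓]
355^4 ≡ 121 (mod 389)  [q = 97: ≢ 1 ✓]
None equal 1, so ord_389(355) = 388: 355 is a primitive root.

Yes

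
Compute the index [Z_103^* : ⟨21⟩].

1

By Lagrange's theorem, ord_103(21) divides φ(103) = 103 − 1 = 102 = 2 · 3 · 17.
Divisors of 102: 1, 2, 3, 6, 17, 34, 51, 102.
Evaluate successive powers at the divisors of 102:
21^1 ≡ 21 (mod 103)
21^2 ≡ 29 (mod 103)
21^3 ≡ 94 (mod 103)
21^6 ≡ 81 (mod 103)
21^17 ≡ 57 (mod 103)
21^34 ≡ 56 (mod 103)
21^51 ≡ 102 (mod 103)
21^102 ≡ 1 (mod 103) ✓
So ord_103(21) = 102, hence |⟨21⟩| = 102.
The index is φ(103) / ord(21) = 102 / 102 = 1.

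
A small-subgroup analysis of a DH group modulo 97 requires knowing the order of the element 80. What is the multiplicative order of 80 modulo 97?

By Lagrange's theorem, ord_97(80) divides φ(97) = 97 − 1 = 96 = 2^5 · 3.
Divisors of 96: 1, 2, 3, 4, 6, 8, 12, 16, 24, 32, 48, 96.
Compute 80^d (mod 97) for the divisors d until we hit 1:
80^1 ≡ 80 (mod 97)
80^2 ≡ 95 (mod 97)
80^3 ≡ 34 (mod 97)
80^4 ≡ 4 (mod 97)
80^6 ≡ 89 (mod 97)
80^8 ≡ 16 (mod 97)
80^12 ≡ 64 (mod 97)
80^16 ≡ 62 (mod 97)
80^24 ≡ 22 (mod 97)
80^32 ≡ 61 (mod 97)
80^48 ≡ 96 (mod 97)
80^96 ≡ 1 (mod 97) ✓
The smallest such exponent is 96, so the order of 80 is 96.

96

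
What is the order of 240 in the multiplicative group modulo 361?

114

By Lagrange's theorem, ord_361(240) divides φ(361) = φ(19^2) = 19·(19−1) = 342 = 2 · 3^2 · 19.
Divisors of 342: 1, 2, 3, 6, 9, 18, 19, 38, 57, 114, 171, 342.
Check 240^d mod 361 for each divisor in increasing order:
240^1 ≡ 240 (mod 361)
240^2 ≡ 201 (mod 361)
240^3 ≡ 227 (mod 361)
240^6 ≡ 267 (mod 361)
240^9 ≡ 322 (mod 361)
240^18 ≡ 77 (mod 361)
240^19 ≡ 69 (mod 361)
240^38 ≡ 68 (mod 361)
240^57 ≡ 360 (mod 361)
240^114 ≡ 1 (mod 361) ✓
The smallest such exponent is 114, so the order of 240 is 114.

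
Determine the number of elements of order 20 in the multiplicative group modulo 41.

8

φ(41) = 41 − 1 = 40 = 2^3 · 5.
Since (Z/41Z)^× is cyclic of order 40, the number of elements of order d is φ(d) when d | 40 and 0 otherwise.
20 = 2^2 · 5 divides 40, and φ(20) = 8.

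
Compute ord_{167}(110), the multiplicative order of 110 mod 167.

166

Since 110 ∈ (Z/167Z)^×, its order divides φ(167) = 167 − 1 = 166 = 2 · 83.
Divisors of 166: 1, 2, 83, 166.
Compute 110^d (mod 167) for the divisors d until we hit 1:
110^1 ≡ 110 (mod 167)
110^2 ≡ 76 (mod 167)
110^83 ≡ 166 (mod 167)
110^166 ≡ 1 (mod 167) ✓
Hence ord(110) = 166.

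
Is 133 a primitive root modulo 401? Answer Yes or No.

No

φ(401) = 401 − 1 = 400 = 2^4 · 5^2.
Test 133^(400/q) mod 401 for each prime factor q of 400:
133^200 ≡ 400 (mod 401)  [q = 2: ≢ 1 ✓]
133^80 ≡ 1 (mod 401)  [q = 5: ≡ 1 ✗]
The check at q = 5 fails, so 133 generates a proper subgroup.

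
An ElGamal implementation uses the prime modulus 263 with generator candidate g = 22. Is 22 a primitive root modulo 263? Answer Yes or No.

No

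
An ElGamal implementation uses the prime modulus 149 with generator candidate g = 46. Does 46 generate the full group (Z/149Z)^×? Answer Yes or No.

No

φ(149) = 149 − 1 = 148 = 2^2 · 37.
Test 46^(148/q) mod 149 for each prime factor q of 148:
46^74 ≡ 1 (mod 149)  [q = 2: ≡ 1 ✗]
46^4 ≡ 6 (mod 149)  [q = 37: ≢ 1 ✓]
46^74 ≡ 1 shows ord(46) | 74, strictly less than φ(149); not a primitive root.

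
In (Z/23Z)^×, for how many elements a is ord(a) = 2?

1

φ(23) = 23 − 1 = 22 = 2 · 11.
(Z/23Z)^× is cyclic (|G| = 22); a cyclic group of order m has exactly φ(d) elements of each order d | m, and none otherwise.
2 | 22, and φ(2) = 2 − 1 = 1.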